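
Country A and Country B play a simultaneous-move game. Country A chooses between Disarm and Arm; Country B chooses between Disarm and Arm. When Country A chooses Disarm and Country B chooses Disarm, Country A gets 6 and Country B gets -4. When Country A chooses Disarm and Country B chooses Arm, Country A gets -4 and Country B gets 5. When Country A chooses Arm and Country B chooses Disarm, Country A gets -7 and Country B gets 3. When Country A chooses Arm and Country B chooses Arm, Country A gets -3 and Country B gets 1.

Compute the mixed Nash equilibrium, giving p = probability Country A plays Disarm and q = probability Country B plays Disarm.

p = 2/11, q = 1/14

Country B's indifference between Disarm and Arm determines Country A's mixing probability p:
  Country B's expected payoff from Disarm: p·(-4) + (1−p)·3 = -7p + 3
  Country B's expected payoff from Arm: p·5 + (1−p)·1 = 4p + 1
  -7p + 3 = 4p + 1  ⇒  -11p = -2  ⇒  p = 2/11.
In a mixed equilibrium Country A is indifferent between Disarm and Arm; this condition fixes q.
  Country A's payoff to Disarm: q·6 + (1−q)·(-4) = 10q - 4
  Country A's payoff to Arm: q·(-7) + (1−q)·(-3) = -4q - 3
  10q - 4 = -4q - 3  ⇒  14q = 1  ⇒  q = 1/14.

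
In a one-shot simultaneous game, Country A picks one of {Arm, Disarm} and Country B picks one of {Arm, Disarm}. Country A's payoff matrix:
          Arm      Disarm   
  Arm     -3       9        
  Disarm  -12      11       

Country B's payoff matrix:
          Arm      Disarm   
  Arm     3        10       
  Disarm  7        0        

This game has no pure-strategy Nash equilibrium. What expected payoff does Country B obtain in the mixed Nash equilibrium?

5

Set Country B's expected payoff from Arm equal to that from Disarm:
  Country B's payoff to Arm: p·3 + (1−p)·7 = -4p + 7
  Country B's payoff to Disarm: p·10 + (1−p)·0 = 10p
  -4p + 7 = 10p  ⇒  -14p = -7  ⇒  p = 1/2.
At equilibrium Country B is indifferent across columns, so Country B's payoff equals the payoff from Arm: (1/2)·3 + (1/2)·7 = 5.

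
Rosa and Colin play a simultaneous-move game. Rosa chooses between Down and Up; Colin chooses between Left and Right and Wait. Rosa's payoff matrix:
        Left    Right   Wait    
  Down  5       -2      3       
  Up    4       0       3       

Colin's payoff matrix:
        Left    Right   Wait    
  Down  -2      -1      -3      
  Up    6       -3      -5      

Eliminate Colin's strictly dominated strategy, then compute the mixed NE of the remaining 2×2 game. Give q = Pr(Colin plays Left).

Colin's strategy Wait is strictly dominated by Right: -1 > -3 and -3 > -5. Eliminate Wait.
Rosa's indifference between Down and Up determines Colin's mixing probability q:
  Rosa's payoff to Down: q·5 + (1−q)·(-2) = 7q - 2
  Rosa's payoff to Up: q·4 + (1−q)·0 = 4q
  7q - 2 = 4q  ⇒  3q = 2  ⇒  q = 2/3.

q = 2/3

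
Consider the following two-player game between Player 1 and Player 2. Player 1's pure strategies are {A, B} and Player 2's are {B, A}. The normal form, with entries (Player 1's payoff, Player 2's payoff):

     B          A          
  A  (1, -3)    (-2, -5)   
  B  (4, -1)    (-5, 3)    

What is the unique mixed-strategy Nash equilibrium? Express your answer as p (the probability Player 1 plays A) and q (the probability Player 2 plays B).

p = 2/3, q = 1/2

Player 1's mix must leave Player 2 indifferent between B and A.
  Player 2's expected payoff from B: p·(-3) + (1−p)·(-1) = -2p - 1
  Player 2's expected payoff from A: p·(-5) + (1−p)·3 = -8p + 3
  -2p - 1 = -8p + 3  ⇒  6p = 4  ⇒  p = 2/3.
Player 1's indifference between A and B determines Player 2's mixing probability q:
  Player 1's payoff to A: q·1 + (1−q)·(-2) = 3q - 2
  Player 1's payoff to B: q·4 + (1−q)·(-5) = 9q - 5
  3q - 2 = 9q - 5  ⇒  -6q = -3  ⇒  q = 1/2.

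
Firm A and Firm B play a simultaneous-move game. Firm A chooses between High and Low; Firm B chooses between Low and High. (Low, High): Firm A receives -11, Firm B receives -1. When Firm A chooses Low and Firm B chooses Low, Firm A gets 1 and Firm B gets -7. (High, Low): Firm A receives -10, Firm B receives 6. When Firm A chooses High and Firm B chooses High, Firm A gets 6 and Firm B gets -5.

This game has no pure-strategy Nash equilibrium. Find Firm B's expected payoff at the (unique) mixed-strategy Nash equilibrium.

-41/17

In a mixed equilibrium Firm B is indifferent between Low and High; this condition fixes p.
  Firm B's payoff from Low: p·6 + (1−p)·(-7) = 13p - 7
  Firm B's payoff from High: p·(-5) + (1−p)·(-1) = -4p - 1
  13p - 7 = -4p - 1  ⇒  17p = 6  ⇒  p = 6/17.
At equilibrium Firm B is indifferent across columns, so Firm B's payoff equals the payoff from Low: (6/17)·6 + (11/17)·(-7) = -41/17.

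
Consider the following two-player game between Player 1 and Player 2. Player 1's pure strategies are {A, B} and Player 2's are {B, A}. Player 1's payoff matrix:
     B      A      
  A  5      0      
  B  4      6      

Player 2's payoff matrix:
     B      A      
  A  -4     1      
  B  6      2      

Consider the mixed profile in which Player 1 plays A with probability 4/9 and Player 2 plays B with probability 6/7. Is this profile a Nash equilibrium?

Check Player 2's indifference given Player 1's mix p = 4/9:
  payoff from B = 14/9; payoff from A = 14/9 — equal.
Check Player 1's indifference given Player 2's mix q = 6/7:
  payoff from A = 30/7; payoff from B = 30/7 — equal.
Both players are indifferent, so neither can profitably deviate.

Yes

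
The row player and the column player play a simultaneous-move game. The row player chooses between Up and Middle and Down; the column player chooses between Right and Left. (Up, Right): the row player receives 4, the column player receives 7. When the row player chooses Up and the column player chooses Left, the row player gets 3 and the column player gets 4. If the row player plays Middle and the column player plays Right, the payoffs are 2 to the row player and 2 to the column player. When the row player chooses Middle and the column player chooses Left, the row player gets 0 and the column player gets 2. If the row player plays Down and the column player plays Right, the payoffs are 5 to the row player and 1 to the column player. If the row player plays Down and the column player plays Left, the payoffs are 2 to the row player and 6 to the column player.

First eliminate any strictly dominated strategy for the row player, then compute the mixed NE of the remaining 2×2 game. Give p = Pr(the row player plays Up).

The row player's strategy Middle is strictly dominated by Up: 4 > 2 and 3 > 0. Eliminate Middle.
The column player's indifference between Right and Left determines the row player's mixing probability p:
  the column player's payoff to Right: p·7 + (1−p)·1 = 6p + 1
  the column player's payoff to Left: p·4 + (1−p)·6 = -2p + 6
  6p + 1 = -2p + 6  ⇒  8p = 5  ⇒  p = 5/8.

p = 5/8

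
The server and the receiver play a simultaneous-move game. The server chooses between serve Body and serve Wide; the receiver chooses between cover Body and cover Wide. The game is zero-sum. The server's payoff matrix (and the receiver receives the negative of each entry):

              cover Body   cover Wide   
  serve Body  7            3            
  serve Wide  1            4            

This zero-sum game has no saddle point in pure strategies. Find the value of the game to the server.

v = 25/7

The server's indifference between serve Body and serve Wide determines the receiver's mixing probability q:
  the server's payoff from serve Body: q·7 + (1−q)·3 = 4q + 3
  the server's payoff from serve Wide: q·1 + (1−q)·4 = -3q + 4
  4q + 3 = -3q + 4  ⇒  7q = 1  ⇒  q = 1/7.
The value is the server's expected payoff against this mix (using serve Body): (1/7)·7 + (6/7)·3 = 25/7.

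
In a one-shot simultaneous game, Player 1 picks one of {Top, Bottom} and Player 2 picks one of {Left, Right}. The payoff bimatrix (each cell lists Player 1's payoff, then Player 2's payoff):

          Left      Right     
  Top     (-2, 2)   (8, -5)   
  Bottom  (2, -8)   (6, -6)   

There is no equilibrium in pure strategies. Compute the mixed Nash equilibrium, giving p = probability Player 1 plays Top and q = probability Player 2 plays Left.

p = 2/9, q = 1/3

Set Player 2's expected payoff from Left equal to that from Right:
  Player 2's payoff to Left: p·2 + (1−p)·(-8) = 10p - 8
  Player 2's payoff to Right: p·(-5) + (1−p)·(-6) = p - 6
  10p - 8 = p - 6  ⇒  9p = 2  ⇒  p = 2/9.
Player 2's mix must leave Player 1 indifferent between Top and Bottom.
  Player 1's payoff to Top: q·(-2) + (1−q)·8 = -10q + 8
  Player 1's payoff to Bottom: q·2 + (1−q)·6 = -4q + 6
  -10q + 8 = -4q + 6  ⇒  -6q = -2  ⇒  q = 1/3.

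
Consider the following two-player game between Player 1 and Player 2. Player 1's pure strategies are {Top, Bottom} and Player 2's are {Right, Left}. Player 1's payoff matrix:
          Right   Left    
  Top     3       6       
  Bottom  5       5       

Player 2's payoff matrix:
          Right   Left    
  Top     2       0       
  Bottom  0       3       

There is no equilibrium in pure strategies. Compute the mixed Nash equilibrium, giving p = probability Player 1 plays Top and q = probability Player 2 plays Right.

p = 3/5, q = 1/3

For Player 2 to be willing to mix, Player 2 must be indifferent between Right and Left, which pins down Player 1's mix.
  Player 2's payoff to Right: p·2 + (1−p)·0 = 2p
  Player 2's payoff to Left: p·0 + (1−p)·3 = -3p + 3
  2p = -3p + 3  ⇒  5p = 3  ⇒  p = 3/5.
Player 1's indifference between Top and Bottom determines Player 2's mixing probability q:
  Player 1's payoff from Top: q·3 + (1−q)·6 = -3q + 6
  Player 1's payoff from Bottom: q·5 + (1−q)·5 = 5
  -3q + 6 = 5  ⇒  -3q = -1  ⇒  q = 1/3.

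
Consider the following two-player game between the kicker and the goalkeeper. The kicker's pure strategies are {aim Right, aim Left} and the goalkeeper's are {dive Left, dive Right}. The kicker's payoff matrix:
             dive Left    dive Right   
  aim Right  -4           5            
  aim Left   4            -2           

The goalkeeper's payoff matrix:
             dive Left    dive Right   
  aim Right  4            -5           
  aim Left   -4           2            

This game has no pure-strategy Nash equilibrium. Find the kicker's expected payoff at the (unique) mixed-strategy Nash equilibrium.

In a mixed equilibrium the kicker is indifferent between aim Right and aim Left; this condition fixes q.
  the kicker's payoff to aim Right: q·(-4) + (1−q)·5 = -9q + 5
  the kicker's payoff to aim Left: q·4 + (1−q)·(-2) = 6q - 2
  -9q + 5 = 6q - 2  ⇒  -15q = -7  ⇒  q = 7/15.
At equilibrium the kicker is indifferent across rows, so the kicker's payoff equals the payoff from aim Right: (7/15)·(-4) + (8/15)·5 = 4/5.

4/5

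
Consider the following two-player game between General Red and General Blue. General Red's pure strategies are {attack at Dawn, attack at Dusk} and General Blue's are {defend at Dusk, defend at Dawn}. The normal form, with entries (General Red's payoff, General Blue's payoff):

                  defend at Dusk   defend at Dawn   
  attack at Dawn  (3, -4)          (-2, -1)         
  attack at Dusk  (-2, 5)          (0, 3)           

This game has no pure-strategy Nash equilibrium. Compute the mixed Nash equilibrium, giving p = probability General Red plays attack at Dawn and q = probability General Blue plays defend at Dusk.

p = 2/5, q = 2/7

General Blue's indifference between defend at Dusk and defend at Dawn determines General Red's mixing probability p:
  General Blue's payoff to defend at Dusk: p·(-4) + (1−p)·5 = -9p + 5
  General Blue's payoff to defend at Dawn: p·(-1) + (1−p)·3 = -4p + 3
  -9p + 5 = -4p + 3  ⇒  -5p = -2  ⇒  p = 2/5.
Set General Red's expected payoff from attack at Dawn equal to that from attack at Dusk:
  General Red's expected payoff from attack at Dawn: q·3 + (1−q)·(-2) = 5q - 2
  General Red's expected payoff from attack at Dusk: q·(-2) + (1−q)·0 = -2q
  5q - 2 = -2q  ⇒  7q = 2  ⇒  q = 2/7.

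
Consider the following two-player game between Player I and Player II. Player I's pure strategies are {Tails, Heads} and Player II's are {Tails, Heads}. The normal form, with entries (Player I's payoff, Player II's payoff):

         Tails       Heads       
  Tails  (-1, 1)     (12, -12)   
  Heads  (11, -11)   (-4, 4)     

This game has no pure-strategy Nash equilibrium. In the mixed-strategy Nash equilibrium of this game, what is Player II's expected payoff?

For Player II to be willing to mix, Player II must be indifferent between Tails and Heads, which pins down Player I's mix.
  Player II's payoff to Tails: p·1 + (1−p)·(-11) = 12p - 11
  Player II's payoff to Heads: p·(-12) + (1−p)·4 = -16p + 4
  12p - 11 = -16p + 4  ⇒  28p = 15  ⇒  p = 15/28.
At equilibrium Player II is indifferent across columns, so Player II's payoff equals the payoff from Tails: (15/28)·1 + (13/28)·(-11) = -32/7.

-32/7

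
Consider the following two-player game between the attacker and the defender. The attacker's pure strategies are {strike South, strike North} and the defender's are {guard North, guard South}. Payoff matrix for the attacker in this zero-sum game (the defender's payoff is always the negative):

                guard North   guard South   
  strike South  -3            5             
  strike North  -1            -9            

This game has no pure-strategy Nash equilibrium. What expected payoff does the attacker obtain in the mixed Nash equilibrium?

In a mixed equilibrium the attacker is indifferent between strike South and strike North; this condition fixes q.
  the attacker's expected payoff from strike South: q·(-3) + (1−q)·5 = -8q + 5
  the attacker's expected payoff from strike North: q·(-1) + (1−q)·(-9) = 8q - 9
  -8q + 5 = 8q - 9  ⇒  -16q = -14  ⇒  q = 7/8.
At equilibrium the attacker is indifferent across rows, so the attacker's payoff equals the payoff from strike South: (7/8)·(-3) + (1/8)·5 = -2.

-2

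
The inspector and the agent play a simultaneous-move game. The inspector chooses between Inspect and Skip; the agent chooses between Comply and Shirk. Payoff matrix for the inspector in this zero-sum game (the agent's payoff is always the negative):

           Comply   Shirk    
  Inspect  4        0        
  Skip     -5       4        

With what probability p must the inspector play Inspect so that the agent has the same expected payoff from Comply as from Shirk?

p = 9/13

For the agent to be willing to mix, the agent must be indifferent between Comply and Shirk, which pins down the inspector's mix.
  the agent's expected payoff from Comply: p·(-4) + (1−p)·5 = -9p + 5
  the agent's expected payoff from Shirk: p·0 + (1−p)·(-4) = 4p - 4
  -9p + 5 = 4p - 4  ⇒  -13p = -9  ⇒  p = 9/13.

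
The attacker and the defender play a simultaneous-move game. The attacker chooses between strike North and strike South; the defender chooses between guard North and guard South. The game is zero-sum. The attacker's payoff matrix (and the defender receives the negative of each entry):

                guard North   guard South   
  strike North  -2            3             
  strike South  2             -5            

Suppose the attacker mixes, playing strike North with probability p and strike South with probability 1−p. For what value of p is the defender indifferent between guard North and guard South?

p = 7/12

The attacker's mix must leave the defender indifferent between guard North and guard South.
  the defender's payoff to guard North: p·2 + (1−p)·(-2) = 4p - 2
  the defender's payoff to guard South: p·(-3) + (1−p)·5 = -8p + 5
  4p - 2 = -8p + 5  ⇒  12p = 7  ⇒  p = 7/12.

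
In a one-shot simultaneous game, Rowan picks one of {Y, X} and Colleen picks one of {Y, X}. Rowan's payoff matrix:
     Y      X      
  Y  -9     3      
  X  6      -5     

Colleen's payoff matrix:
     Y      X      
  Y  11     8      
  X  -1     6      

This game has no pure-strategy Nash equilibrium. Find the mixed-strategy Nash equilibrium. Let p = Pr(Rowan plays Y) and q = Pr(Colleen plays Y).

p = 7/10, q = 8/23

Colleen's indifference between Y and X determines Rowan's mixing probability p:
  Colleen's expected payoff from Y: p·11 + (1−p)·(-1) = 12p - 1
  Colleen's expected payoff from X: p·8 + (1−p)·6 = 2p + 6
  12p - 1 = 2p + 6  ⇒  10p = 7  ⇒  p = 7/10.
Rowan's indifference between Y and X determines Colleen's mixing probability q:
  Rowan's payoff to Y: q·(-9) + (1−q)·3 = -12q + 3
  Rowan's payoff to X: q·6 + (1−q)·(-5) = 11q - 5
  -12q + 3 = 11q - 5  ⇒  -23q = -8  ⇒  q = 8/23.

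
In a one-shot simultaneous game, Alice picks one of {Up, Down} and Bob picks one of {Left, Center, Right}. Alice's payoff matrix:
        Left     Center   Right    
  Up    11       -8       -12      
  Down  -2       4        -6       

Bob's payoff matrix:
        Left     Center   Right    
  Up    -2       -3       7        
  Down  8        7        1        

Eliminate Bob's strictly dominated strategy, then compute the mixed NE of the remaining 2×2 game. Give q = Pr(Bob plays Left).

q = 6/19

Bob's strategy Center is strictly dominated by Left: -2 > -3 and 8 > 7. Eliminate Center.
Set Alice's expected payoff from Up equal to that from Down:
  Alice's expected payoff from Up: q·11 + (1−q)·(-12) = 23q - 12
  Alice's expected payoff from Down: q·(-2) + (1−q)·(-6) = 4q - 6
  23q - 12 = 4q - 6  ⇒  19q = 6  ⇒  q = 6/19.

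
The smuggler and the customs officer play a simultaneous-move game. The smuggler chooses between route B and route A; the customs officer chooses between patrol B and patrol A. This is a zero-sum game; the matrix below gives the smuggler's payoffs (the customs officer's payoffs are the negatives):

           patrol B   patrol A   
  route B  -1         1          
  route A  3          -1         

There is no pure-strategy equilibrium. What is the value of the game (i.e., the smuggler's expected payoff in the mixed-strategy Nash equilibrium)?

Set the smuggler's expected payoff from route B equal to that from route A:
  the smuggler's payoff from route B: q·(-1) + (1−q)·1 = -2q + 1
  the smuggler's payoff from route A: q·3 + (1−q)·(-1) = 4q - 1
  -2q + 1 = 4q - 1  ⇒  -6q = -2  ⇒  q = 1/3.
The value is the smuggler's expected payoff against this mix (using route B): (1/3)·(-1) + (2/3)·1 = 1/3.

v = 1/3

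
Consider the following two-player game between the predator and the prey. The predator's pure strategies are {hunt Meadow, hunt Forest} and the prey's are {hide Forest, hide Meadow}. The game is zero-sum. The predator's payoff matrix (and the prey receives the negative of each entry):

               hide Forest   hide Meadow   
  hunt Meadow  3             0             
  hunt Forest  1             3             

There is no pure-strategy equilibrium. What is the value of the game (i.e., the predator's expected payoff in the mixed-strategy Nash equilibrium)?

v = 9/5

The predator's indifference between hunt Meadow and hunt Forest determines the prey's mixing probability q:
  the predator's expected payoff from hunt Meadow: q·3 + (1−q)·0 = 3q
  the predator's expected payoff from hunt Forest: q·1 + (1−q)·3 = -2q + 3
  3q = -2q + 3  ⇒  5q = 3  ⇒  q = 3/5.
The value is the predator's expected payoff against this mix (using hunt Meadow): (3/5)·3 + (2/5)·0 = 9/5.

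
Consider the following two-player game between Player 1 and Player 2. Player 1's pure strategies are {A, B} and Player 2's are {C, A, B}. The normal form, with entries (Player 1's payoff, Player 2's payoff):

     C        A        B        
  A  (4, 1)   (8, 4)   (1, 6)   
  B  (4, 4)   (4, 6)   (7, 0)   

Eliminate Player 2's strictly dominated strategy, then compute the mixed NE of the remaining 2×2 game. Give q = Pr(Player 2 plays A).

q = 3/5

Player 2's strategy C is strictly dominated by A: 4 > 1 and 6 > 4. Eliminate C.
For Player 1 to be willing to mix, Player 1 must be indifferent between A and B, which pins down Player 2's mix.
  Player 1's expected payoff from A: q·8 + (1−q)·1 = 7q + 1
  Player 1's expected payoff from B: q·4 + (1−q)·7 = -3q + 7
  7q + 1 = -3q + 7  ⇒  10q = 6  ⇒  q = 3/5.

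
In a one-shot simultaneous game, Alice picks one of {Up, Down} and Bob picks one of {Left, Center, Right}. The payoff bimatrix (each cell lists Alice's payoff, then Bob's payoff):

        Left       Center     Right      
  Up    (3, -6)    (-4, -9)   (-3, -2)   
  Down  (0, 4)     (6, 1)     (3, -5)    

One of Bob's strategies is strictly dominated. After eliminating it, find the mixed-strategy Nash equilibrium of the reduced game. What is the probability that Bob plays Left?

q = 2/3

Bob's strategy Center is strictly dominated by Left: -6 > -9 and 4 > 1. Eliminate Center.
Bob's mix must leave Alice indifferent between Up and Down.
  Alice's expected payoff from Up: q·3 + (1−q)·(-3) = 6q - 3
  Alice's expected payoff from Down: q·0 + (1−q)·3 = -3q + 3
  6q - 3 = -3q + 3  ⇒  9q = 6  ⇒  q = 2/3.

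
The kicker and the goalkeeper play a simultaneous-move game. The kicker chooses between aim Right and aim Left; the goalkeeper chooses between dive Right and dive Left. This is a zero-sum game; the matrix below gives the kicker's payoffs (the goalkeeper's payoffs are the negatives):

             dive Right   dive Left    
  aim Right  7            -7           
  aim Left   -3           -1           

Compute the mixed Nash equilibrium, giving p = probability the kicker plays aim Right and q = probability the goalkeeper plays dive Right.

p = 1/8, q = 3/8

The kicker's mix must leave the goalkeeper indifferent between dive Right and dive Left.
  the goalkeeper's payoff from dive Right: p·(-7) + (1−p)·3 = -10p + 3
  the goalkeeper's payoff from dive Left: p·7 + (1−p)·1 = 6p + 1
  -10p + 3 = 6p + 1  ⇒  -16p = -2  ⇒  p = 1/8.
In a mixed equilibrium the kicker is indifferent between aim Right and aim Left; this condition fixes q.
  the kicker's expected payoff from aim Right: q·7 + (1−q)·(-7) = 14q - 7
  the kicker's expected payoff from aim Left: q·(-3) + (1−q)·(-1) = -2q - 1
  14q - 7 = -2q - 1  ⇒  16q = 6  ⇒  q = 3/8.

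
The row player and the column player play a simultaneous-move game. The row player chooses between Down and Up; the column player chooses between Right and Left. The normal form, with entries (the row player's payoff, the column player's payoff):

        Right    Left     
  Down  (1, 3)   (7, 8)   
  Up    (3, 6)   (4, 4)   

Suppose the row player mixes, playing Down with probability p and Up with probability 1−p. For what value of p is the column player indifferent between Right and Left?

Set the column player's expected payoff from Right equal to that from Left:
  the column player's payoff from Right: p·3 + (1−p)·6 = -3p + 6
  the column player's payoff from Left: p·8 + (1−p)·4 = 4p + 4
  -3p + 6 = 4p + 4  ⇒  -7p = -2  ⇒  p = 2/7.

p = 2/7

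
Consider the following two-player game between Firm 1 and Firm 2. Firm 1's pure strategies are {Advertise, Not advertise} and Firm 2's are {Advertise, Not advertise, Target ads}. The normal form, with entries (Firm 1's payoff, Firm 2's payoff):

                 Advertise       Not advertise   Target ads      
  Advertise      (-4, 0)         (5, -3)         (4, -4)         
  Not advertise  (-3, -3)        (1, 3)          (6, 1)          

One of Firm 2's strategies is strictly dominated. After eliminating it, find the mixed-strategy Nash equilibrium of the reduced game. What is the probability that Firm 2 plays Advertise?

q = 4/5

Firm 2's strategy Target ads is strictly dominated by Not advertise: -3 > -4 and 3 > 1. Eliminate Target ads.
Firm 2's mix must leave Firm 1 indifferent between Advertise and Not advertise.
  Firm 1's payoff to Advertise: q·(-4) + (1−q)·5 = -9q + 5
  Firm 1's payoff to Not advertise: q·(-3) + (1−q)·1 = -4q + 1
  -9q + 5 = -4q + 1  ⇒  -5q = -4  ⇒  q = 4/5.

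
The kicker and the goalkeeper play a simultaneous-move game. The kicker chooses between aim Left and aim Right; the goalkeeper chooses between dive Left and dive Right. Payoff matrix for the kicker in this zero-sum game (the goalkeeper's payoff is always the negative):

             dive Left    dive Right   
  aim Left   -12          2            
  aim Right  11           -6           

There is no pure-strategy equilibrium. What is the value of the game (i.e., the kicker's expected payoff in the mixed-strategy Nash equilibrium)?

v = -50/31

In a mixed equilibrium the kicker is indifferent between aim Left and aim Right; this condition fixes q.
  the kicker's expected payoff from aim Left: q·(-12) + (1−q)·2 = -14q + 2
  the kicker's expected payoff from aim Right: q·11 + (1−q)·(-6) = 17q - 6
  -14q + 2 = 17q - 6  ⇒  -31q = -8  ⇒  q = 8/31.
The value is the kicker's expected payoff against this mix (using aim Left): (8/31)·(-12) + (23/31)·2 = -50/31.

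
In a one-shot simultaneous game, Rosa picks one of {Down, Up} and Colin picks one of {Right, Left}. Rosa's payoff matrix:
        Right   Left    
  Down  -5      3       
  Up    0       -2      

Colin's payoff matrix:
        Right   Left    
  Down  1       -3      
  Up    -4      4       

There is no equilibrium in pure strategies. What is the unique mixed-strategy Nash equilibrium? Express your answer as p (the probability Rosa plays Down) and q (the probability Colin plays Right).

Rosa's mix must leave Colin indifferent between Right and Left.
  Colin's payoff to Right: p·1 + (1−p)·(-4) = 5p - 4
  Colin's payoff to Left: p·(-3) + (1−p)·4 = -7p + 4
  5p - 4 = -7p + 4  ⇒  12p = 8  ⇒  p = 2/3.
Colin's mix must leave Rosa indifferent between Down and Up.
  Rosa's expected payoff from Down: q·(-5) + (1−q)·3 = -8q + 3
  Rosa's expected payoff from Up: q·0 + (1−q)·(-2) = 2q - 2
  -8q + 3 = 2q - 2  ⇒  -10q = -5  ⇒  q = 1/2.

p = 2/3, q = 1/2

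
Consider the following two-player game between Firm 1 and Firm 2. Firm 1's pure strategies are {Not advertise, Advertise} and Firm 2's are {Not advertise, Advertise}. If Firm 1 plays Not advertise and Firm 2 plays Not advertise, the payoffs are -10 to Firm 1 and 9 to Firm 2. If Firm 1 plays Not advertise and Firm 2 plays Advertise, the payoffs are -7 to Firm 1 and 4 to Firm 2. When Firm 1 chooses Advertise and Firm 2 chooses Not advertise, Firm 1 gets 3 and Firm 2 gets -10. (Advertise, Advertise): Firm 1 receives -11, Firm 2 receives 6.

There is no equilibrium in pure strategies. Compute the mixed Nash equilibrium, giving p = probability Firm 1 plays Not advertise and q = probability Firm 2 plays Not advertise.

Set Firm 2's expected payoff from Not advertise equal to that from Advertise:
  Firm 2's payoff from Not advertise: p·9 + (1−p)·(-10) = 19p - 10
  Firm 2's payoff from Advertise: p·4 + (1−p)·6 = -2p + 6
  19p - 10 = -2p + 6  ⇒  21p = 16  ⇒  p = 16/21.
For Firm 1 to be willing to mix, Firm 1 must be indifferent between Not advertise and Advertise, which pins down Firm 2's mix.
  Firm 1's expected payoff from Not advertise: q·(-10) + (1−q)·(-7) = -3q - 7
  Firm 1's expected payoff from Advertise: q·3 + (1−q)·(-11) = 14q - 11
  -3q - 7 = 14q - 11  ⇒  -17q = -4  ⇒  q = 4/17.

p = 16/21, q = 4/17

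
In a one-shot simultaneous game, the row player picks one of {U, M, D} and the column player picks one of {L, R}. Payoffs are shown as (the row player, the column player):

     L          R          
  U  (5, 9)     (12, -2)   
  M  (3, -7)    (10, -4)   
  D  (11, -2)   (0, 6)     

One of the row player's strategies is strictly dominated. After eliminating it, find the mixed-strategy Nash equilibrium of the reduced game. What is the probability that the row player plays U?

p = 8/19

The row player's strategy M is strictly dominated by U: 5 > 3 and 12 > 10. Eliminate M.
Set the column player's expected payoff from L equal to that from R:
  the column player's payoff to L: p·9 + (1−p)·(-2) = 11p - 2
  the column player's payoff to R: p·(-2) + (1−p)·6 = -8p + 6
  11p - 2 = -8p + 6  ⇒  19p = 8  ⇒  p = 8/19.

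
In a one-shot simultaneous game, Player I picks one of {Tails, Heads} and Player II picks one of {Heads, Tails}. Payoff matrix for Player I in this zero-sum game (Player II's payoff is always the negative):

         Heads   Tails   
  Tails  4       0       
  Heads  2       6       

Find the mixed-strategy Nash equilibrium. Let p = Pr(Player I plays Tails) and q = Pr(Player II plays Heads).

p = 1/2, q = 3/4

Player I's mix must leave Player II indifferent between Heads and Tails.
  Player II's expected payoff from Heads: p·(-4) + (1−p)·(-2) = -2p - 2
  Player II's expected payoff from Tails: p·0 + (1−p)·(-6) = 6p - 6
  -2p - 2 = 6p - 6  ⇒  -8p = -4  ⇒  p = 1/2.
Set Player I's expected payoff from Tails equal to that from Heads:
  Player I's payoff to Tails: q·4 + (1−q)·0 = 4q
  Player I's payoff to Heads: q·2 + (1−q)·6 = -4q + 6
  4q = -4q + 6  ⇒  8q = 6  ⇒  q = 3/4.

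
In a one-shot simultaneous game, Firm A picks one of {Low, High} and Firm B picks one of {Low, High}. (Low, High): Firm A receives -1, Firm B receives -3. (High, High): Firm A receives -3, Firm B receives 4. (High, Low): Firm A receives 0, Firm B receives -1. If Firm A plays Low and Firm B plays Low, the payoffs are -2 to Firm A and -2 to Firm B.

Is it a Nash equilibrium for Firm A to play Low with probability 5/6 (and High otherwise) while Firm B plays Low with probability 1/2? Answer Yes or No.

Yes

Check Firm B's indifference given Firm A's mix p = 5/6:
  payoff from Low = -11/6; payoff from High = -11/6 — equal.
Check Firm A's indifference given Firm B's mix q = 1/2:
  payoff from Low = -3/2; payoff from High = -3/2 — equal.
Both players are indifferent, so neither can profitably deviate.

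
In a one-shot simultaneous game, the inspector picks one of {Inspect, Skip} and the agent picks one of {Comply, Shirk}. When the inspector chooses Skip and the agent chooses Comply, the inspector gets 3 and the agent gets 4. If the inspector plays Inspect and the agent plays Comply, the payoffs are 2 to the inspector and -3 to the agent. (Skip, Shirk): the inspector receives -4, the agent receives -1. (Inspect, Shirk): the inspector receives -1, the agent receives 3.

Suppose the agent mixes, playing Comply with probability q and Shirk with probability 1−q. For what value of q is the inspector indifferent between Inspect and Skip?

q = 3/4

The inspector's indifference between Inspect and Skip determines the agent's mixing probability q:
  the inspector's expected payoff from Inspect: q·2 + (1−q)·(-1) = 3q - 1
  the inspector's expected payoff from Skip: q·3 + (1−q)·(-4) = 7q - 4
  3q - 1 = 7q - 4  ⇒  -4q = -3  ⇒  q = 3/4.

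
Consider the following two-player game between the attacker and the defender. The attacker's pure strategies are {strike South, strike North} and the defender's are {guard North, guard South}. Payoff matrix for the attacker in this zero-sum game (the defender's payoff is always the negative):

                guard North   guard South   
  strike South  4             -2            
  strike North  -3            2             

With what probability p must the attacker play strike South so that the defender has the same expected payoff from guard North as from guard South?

The defender's indifference between guard North and guard South determines the attacker's mixing probability p:
  the defender's expected payoff from guard North: p·(-4) + (1−p)·3 = -7p + 3
  the defender's expected payoff from guard South: p·2 + (1−p)·(-2) = 4p - 2
  -7p + 3 = 4p - 2  ⇒  -11p = -5  ⇒  p = 5/11.

p = 5/11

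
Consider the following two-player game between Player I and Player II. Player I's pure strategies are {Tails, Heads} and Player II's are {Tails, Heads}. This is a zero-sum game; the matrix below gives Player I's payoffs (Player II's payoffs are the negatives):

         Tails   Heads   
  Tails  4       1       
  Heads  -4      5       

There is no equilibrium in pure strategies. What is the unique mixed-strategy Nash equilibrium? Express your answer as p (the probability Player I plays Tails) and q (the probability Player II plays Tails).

Player II's indifference between Tails and Heads determines Player I's mixing probability p:
  Player II's expected payoff from Tails: p·(-4) + (1−p)·4 = -8p + 4
  Player II's expected payoff from Heads: p·(-1) + (1−p)·(-5) = 4p - 5
  -8p + 4 = 4p - 5  ⇒  -12p = -9  ⇒  p = 3/4.
Player II's mix must leave Player I indifferent between Tails and Heads.
  Player I's payoff from Tails: q·4 + (1−q)·1 = 3q + 1
  Player I's payoff from Heads: q·(-4) + (1−q)·5 = -9q + 5
  3q + 1 = -9q + 5  ⇒  12q = 4  ⇒  q = 1/3.

p = 3/4, q = 1/3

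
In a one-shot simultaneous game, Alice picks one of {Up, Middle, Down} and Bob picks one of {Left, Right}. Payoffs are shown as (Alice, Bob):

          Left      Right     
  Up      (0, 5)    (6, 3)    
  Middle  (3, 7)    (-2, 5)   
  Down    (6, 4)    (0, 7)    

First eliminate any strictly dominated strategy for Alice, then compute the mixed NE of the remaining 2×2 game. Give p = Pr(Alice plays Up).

p = 3/5

Alice's strategy Middle is strictly dominated by Down: 6 > 3 and 0 > -2. Eliminate Middle.
Bob's indifference between Left and Right determines Alice's mixing probability p:
  Bob's expected payoff from Left: p·5 + (1−p)·4 = p + 4
  Bob's expected payoff from Right: p·3 + (1−p)·7 = -4p + 7
  p + 4 = -4p + 7  ⇒  5p = 3  ⇒  p = 3/5.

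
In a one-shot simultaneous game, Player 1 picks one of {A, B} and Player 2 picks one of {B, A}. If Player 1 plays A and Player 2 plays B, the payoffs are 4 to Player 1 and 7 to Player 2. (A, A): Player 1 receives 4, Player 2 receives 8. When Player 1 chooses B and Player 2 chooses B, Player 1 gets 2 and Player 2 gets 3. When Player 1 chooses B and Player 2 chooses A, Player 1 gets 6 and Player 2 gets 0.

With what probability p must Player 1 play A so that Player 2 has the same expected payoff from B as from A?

Player 1's mix must leave Player 2 indifferent between B and A.
  Player 2's expected payoff from B: p·7 + (1−p)·3 = 4p + 3
  Player 2's expected payoff from A: p·8 + (1−p)·0 = 8p
  4p + 3 = 8p  ⇒  -4p = -3  ⇒  p = 3/4.

p = 3/4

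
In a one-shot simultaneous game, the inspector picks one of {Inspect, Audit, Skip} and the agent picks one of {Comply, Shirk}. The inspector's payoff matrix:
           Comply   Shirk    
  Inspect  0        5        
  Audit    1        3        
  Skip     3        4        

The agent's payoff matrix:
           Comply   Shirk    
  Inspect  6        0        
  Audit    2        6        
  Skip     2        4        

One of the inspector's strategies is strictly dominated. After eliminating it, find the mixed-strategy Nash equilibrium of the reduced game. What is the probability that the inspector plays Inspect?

The inspector's strategy Audit is strictly dominated by Skip: 3 > 1 and 4 > 3. Eliminate Audit.
The agent's indifference between Comply and Shirk determines the inspector's mixing probability p:
  the agent's expected payoff from Comply: p·6 + (1−p)·2 = 4p + 2
  the agent's expected payoff from Shirk: p·0 + (1−p)·4 = -4p + 4
  4p + 2 = -4p + 4  ⇒  8p = 2  ⇒  p = 1/4.

p = 1/4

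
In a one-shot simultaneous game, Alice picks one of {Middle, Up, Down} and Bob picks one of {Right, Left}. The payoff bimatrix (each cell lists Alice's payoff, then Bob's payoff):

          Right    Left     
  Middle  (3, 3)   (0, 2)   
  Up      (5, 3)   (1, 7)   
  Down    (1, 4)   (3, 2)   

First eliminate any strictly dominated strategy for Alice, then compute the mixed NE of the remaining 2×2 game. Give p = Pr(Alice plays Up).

Alice's strategy Middle is strictly dominated by Up: 5 > 3 and 1 > 0. Eliminate Middle.
Alice's mix must leave Bob indifferent between Right and Left.
  Bob's payoff to Right: p·3 + (1−p)·4 = -p + 4
  Bob's payoff to Left: p·7 + (1−p)·2 = 5p + 2
  -p + 4 = 5p + 2  ⇒  -6p = -2  ⇒  p = 1/3.

p = 1/3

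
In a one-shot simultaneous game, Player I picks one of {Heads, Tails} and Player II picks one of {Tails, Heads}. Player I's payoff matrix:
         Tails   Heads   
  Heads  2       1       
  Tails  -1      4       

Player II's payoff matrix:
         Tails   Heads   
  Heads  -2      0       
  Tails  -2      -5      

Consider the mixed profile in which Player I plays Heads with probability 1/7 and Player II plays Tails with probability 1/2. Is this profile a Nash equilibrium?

Given Player I's mix p = 1/7, Player II's payoff from Tails is -2 but from Heads is -30/7. Player II strictly prefers Tails, so Player II would not mix.
So the proposed profile is not a Nash equilibrium.

No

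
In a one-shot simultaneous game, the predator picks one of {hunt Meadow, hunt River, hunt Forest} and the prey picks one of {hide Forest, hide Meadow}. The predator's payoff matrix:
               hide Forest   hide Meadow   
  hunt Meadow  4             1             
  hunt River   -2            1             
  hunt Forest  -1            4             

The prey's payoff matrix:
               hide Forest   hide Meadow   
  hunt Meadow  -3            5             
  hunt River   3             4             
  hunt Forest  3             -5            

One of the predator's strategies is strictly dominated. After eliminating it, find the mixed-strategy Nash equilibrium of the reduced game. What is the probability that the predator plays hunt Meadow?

The predator's strategy hunt River is strictly dominated by hunt Forest: -1 > -2 and 4 > 1. Eliminate hunt River.
The predator's mix must leave the prey indifferent between hide Forest and hide Meadow.
  the prey's payoff from hide Forest: p·(-3) + (1−p)·3 = -6p + 3
  the prey's payoff from hide Meadow: p·5 + (1−p)·(-5) = 10p - 5
  -6p + 3 = 10p - 5  ⇒  -16p = -8  ⇒  p = 1/2.

p = 1/2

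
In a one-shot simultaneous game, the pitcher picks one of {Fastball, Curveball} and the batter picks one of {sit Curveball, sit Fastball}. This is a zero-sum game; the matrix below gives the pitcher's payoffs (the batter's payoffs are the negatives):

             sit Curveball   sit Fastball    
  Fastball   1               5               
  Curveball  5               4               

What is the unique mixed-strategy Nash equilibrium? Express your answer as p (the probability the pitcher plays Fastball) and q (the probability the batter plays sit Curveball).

Set the batter's expected payoff from sit Curveball equal to that from sit Fastball:
  the batter's expected payoff from sit Curveball: p·(-1) + (1−p)·(-5) = 4p - 5
  the batter's expected payoff from sit Fastball: p·(-5) + (1−p)·(-4) = -p - 4
  4p - 5 = -p - 4  ⇒  5p = 1  ⇒  p = 1/5.
In a mixed equilibrium the pitcher is indifferent between Fastball and Curveball; this condition fixes q.
  the pitcher's payoff to Fastball: q·1 + (1−q)·5 = -4q + 5
  the pitcher's payoff to Curveball: q·5 + (1−q)·4 = q + 4
  -4q + 5 = q + 4  ⇒  -5q = -1  ⇒  q = 1/5.

p = 1/5, q = 1/5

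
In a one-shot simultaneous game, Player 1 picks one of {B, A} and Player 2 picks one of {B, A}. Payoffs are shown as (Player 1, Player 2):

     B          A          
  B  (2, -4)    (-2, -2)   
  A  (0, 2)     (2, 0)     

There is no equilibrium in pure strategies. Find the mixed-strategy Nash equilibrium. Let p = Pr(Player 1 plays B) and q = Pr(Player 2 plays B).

Player 2's indifference between B and A determines Player 1's mixing probability p:
  Player 2's payoff from B: p·(-4) + (1−p)·2 = -6p + 2
  Player 2's payoff from A: p·(-2) + (1−p)·0 = -2p
  -6p + 2 = -2p  ⇒  -4p = -2  ⇒  p = 1/2.
Player 2's mix must leave Player 1 indifferent between B and A.
  Player 1's payoff from B: q·2 + (1−q)·(-2) = 4q - 2
  Player 1's payoff from A: q·0 + (1−q)·2 = -2q + 2
  4q - 2 = -2q + 2  ⇒  6q = 4  ⇒  q = 2/3.

p = 1/2, q = 2/3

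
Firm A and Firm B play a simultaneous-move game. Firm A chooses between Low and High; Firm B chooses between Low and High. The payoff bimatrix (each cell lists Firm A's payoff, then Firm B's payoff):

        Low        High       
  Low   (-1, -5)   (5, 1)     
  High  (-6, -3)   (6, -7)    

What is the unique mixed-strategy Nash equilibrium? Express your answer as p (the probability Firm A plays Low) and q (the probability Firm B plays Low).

p = 2/5, q = 1/6

For Firm B to be willing to mix, Firm B must be indifferent between Low and High, which pins down Firm A's mix.
  Firm B's expected payoff from Low: p·(-5) + (1−p)·(-3) = -2p - 3
  Firm B's expected payoff from High: p·1 + (1−p)·(-7) = 8p - 7
  -2p - 3 = 8p - 7  ⇒  -10p = -4  ⇒  p = 2/5.
Firm A's indifference between Low and High determines Firm B's mixing probability q:
  Firm A's payoff to Low: q·(-1) + (1−q)·5 = -6q + 5
  Firm A's payoff to High: q·(-6) + (1−q)·6 = -12q + 6
  -6q + 5 = -12q + 6  ⇒  6q = 1  ⇒  q = 1/6.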